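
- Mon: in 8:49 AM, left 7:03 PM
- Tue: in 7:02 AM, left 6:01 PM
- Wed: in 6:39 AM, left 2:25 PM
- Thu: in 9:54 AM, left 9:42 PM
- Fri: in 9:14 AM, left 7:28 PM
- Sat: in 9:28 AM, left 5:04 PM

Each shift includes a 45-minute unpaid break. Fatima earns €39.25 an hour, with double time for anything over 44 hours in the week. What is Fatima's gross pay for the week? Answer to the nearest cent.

€2521.16

Mon: 8:49 AM–7:03 PM = 10 h 14 min; less 45 min break → 9 h 29 min
Tue: 7:02 AM–6:01 PM = 10 h 59 min; less 45 min break → 10 h 14 min
Wed: 6:39 AM–2:25 PM = 7 h 46 min; less 45 min break → 7 h 1 min
Thu: 9:54 AM–9:42 PM = 11 h 48 min; less 45 min break → 11 h 3 min
Fri: 9:14 AM–7:28 PM = 10 h 14 min; less 45 min break → 9 h 29 min
Sat: 9:28 AM–5:04 PM = 7 h 36 min; less 45 min break → 6 h 51 min
Total worked: 54 h 7 min = 3247 min.
Regular 44 h 0 min = 2640 min at €39.25/h; overtime 10 h 7 min = 607 min at €78.50/h.
Pay = (2640 × €39.25 + 607 × €78.50) ÷ 60 = €2521.16.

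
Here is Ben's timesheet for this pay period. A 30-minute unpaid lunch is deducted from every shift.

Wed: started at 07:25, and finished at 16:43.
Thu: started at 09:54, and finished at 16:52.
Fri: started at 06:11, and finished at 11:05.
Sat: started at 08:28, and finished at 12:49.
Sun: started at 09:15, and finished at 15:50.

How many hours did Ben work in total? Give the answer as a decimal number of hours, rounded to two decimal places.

29.60 hours

Wed: 07:25–16:43 = 9 h 18 min; less 30 min break → 8 h 48 min
Thu: 09:54–16:52 = 6 h 58 min; less 30 min break → 6 h 28 min
Fri: 06:11–11:05 = 4 h 54 min; less 30 min break → 4 h 24 min
Sat: 08:28–12:49 = 4 h 21 min; less 30 min break → 3 h 51 min
Sun: 09:15–15:50 = 6 h 35 min; less 30 min break → 6 h 5 min
Total: 8 h 48 min + 6 h 28 min + 4 h 24 min + 3 h 51 min + 6 h 5 min = 29 h 36 min.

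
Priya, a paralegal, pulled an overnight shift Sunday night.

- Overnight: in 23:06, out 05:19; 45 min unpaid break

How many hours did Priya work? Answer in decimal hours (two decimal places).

5.47 hours

Overnight: 23:06 → midnight = 0 h 54 min; midnight → 05:19 = 5 h 19 min; span 6 h 13 min; less 45 min break → 5 h 28 min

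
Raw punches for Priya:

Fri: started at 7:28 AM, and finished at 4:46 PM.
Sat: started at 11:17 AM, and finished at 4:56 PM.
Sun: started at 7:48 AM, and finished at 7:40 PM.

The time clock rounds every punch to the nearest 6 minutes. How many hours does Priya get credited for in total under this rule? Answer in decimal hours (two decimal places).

26.80 hours

Fri: in 7:28 AM→7:30 AM, out 4:46 PM→4:48 PM; 9 h 18 min
Sat: in 11:17 AM→11:18 AM, out 4:56 PM→4:54 PM; 5 h 36 min
Sun: in 7:48 AM→7:48 AM, out 7:40 PM→7:42 PM; 11 h 54 min
Total credited: 26 h 48 min.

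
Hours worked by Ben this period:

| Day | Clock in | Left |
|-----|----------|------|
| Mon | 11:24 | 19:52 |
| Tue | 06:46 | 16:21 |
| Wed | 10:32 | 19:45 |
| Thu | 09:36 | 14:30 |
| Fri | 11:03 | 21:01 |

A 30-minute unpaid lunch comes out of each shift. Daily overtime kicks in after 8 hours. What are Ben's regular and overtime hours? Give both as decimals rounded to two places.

Mon: 11:24–19:52 = 8 h 28 min; less 30 min break → 7 h 58 min
Tue: 06:46–16:21 = 9 h 35 min; less 30 min break → 9 h 5 min
Wed: 10:32–19:45 = 9 h 13 min; less 30 min break → 8 h 43 min
Thu: 09:36–14:30 = 4 h 54 min; less 30 min break → 4 h 24 min
Fri: 11:03–21:01 = 9 h 58 min; less 30 min break → 9 h 28 min
Mon reg 7 h 58 min / OT 0 h 0 min; Tue reg 8 h 0 min / OT 1 h 5 min; Wed reg 8 h 0 min / OT 0 h 43 min; Thu reg 4 h 24 min / OT 0 h 0 min; Fri reg 8 h 0 min / OT 1 h 28 min.
Totals: regular 36 h 22 min, overtime 3 h 16 min.

Regular 36.37 hours, overtime 3.27 hours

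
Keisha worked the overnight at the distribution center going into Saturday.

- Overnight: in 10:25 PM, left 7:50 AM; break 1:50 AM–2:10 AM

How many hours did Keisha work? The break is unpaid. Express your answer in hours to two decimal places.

9.08 hours

Overnight: 10:25 PM → midnight = 1 h 35 min; midnight → 7:50 AM = 7 h 50 min; span 9 h 25 min; less 20 min break → 9 h 5 min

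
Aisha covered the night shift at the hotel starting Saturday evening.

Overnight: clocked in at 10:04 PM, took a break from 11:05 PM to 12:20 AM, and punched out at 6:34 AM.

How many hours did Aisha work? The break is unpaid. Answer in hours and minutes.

Overnight: 10:04 PM → midnight = 1 h 56 min; midnight → 6:34 AM = 6 h 34 min; span 8 h 30 min; less 75 min break → 7 h 15 min

7 h 15 min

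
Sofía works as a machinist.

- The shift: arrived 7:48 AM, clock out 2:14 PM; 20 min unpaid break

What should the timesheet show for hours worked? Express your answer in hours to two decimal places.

6.10 hours

The shift: 7:48 AM–2:14 PM = 6 h 26 min; less 20 min break → 6 h 6 min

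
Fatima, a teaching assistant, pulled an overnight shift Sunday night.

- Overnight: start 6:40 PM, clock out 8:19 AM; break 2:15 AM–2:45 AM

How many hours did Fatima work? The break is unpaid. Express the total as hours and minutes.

13 h 9 min

Overnight: 6:40 PM → midnight = 5 h 20 min; midnight → 8:19 AM = 8 h 19 min; span 13 h 39 min; less 30 min break → 13 h 9 min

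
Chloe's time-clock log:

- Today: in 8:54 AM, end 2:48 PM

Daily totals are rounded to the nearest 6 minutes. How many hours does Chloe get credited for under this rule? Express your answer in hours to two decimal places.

Today: 8:54 AM–2:48 PM = 5 h 54 min → rounds to 5 h 54 min

5.90 hours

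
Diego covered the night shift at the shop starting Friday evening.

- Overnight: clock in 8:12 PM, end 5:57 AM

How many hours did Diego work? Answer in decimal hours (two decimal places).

Overnight: 8:12 PM → midnight = 3 h 48 min; midnight → 5:57 AM = 5 h 57 min; span 9 h 45 min

9.75 hours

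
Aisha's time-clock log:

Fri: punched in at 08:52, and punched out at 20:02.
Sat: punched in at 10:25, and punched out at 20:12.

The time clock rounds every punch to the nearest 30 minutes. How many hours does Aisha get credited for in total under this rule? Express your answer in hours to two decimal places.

20.50 hours

Fri: in 08:52→09:00, out 20:02→20:00; 11 h 0 min
Sat: in 10:25→10:30, out 20:12→20:00; 9 h 30 min
Total credited: 20 h 30 min.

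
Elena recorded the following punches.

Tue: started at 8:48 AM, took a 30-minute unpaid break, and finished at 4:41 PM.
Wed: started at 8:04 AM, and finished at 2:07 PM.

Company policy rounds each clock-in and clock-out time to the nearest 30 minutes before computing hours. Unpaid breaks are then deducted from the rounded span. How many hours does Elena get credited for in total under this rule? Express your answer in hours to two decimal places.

13.00 hours

Tue: in 8:48 AM→9:00 AM, out 4:41 PM→4:30 PM; 7 h 30 min − 30 min = 7 h 0 min
Wed: in 8:04 AM→8:00 AM, out 2:07 PM→2:00 PM; 6 h 0 min
Total credited: 13 h 0 min.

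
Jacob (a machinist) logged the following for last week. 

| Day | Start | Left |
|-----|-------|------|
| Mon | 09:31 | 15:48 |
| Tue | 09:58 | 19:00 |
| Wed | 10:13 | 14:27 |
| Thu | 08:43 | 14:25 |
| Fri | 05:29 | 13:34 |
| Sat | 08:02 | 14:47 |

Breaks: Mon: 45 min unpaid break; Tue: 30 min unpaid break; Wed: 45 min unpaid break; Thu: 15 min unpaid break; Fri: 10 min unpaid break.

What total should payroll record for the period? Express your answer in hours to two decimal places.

Mon: 09:31–15:48 = 6 h 17 min; less 45 min break → 5 h 32 min
Tue: 09:58–19:00 = 9 h 2 min; less 30 min break → 8 h 32 min
Wed: 10:13–14:27 = 4 h 14 min; less 45 min break → 3 h 29 min
Thu: 08:43–14:25 = 5 h 42 min; less 15 min break → 5 h 27 min
Fri: 05:29–13:34 = 8 h 5 min; less 10 min break → 7 h 55 min
Sat: 08:02–14:47 = 6 h 45 min
Total: 5 h 32 min + 8 h 32 min + 3 h 29 min + 5 h 27 min + 7 h 55 min + 6 h 45 min = 37 h 40 min.

37.67 hours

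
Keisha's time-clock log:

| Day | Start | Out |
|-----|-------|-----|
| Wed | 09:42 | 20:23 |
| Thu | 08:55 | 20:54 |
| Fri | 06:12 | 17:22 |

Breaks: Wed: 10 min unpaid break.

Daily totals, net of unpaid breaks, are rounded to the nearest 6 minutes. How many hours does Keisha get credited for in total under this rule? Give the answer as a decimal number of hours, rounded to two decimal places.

33.70 hours

Wed: 09:42–20:23 = 10 h 41 min − 10 min = 10 h 31 min → rounds to 10 h 30 min
Thu: 08:55–20:54 = 11 h 59 min → rounds to 12 h 0 min
Fri: 06:12–17:22 = 11 h 10 min → rounds to 11 h 12 min
Total credited: 33 h 42 min.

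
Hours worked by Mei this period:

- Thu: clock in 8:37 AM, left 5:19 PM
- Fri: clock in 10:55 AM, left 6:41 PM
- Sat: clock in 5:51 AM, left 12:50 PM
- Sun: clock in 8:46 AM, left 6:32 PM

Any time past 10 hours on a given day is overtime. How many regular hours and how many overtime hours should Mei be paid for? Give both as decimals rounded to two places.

Thu: 8:37 AM–5:19 PM = 8 h 42 min
Fri: 10:55 AM–6:41 PM = 7 h 46 min
Sat: 5:51 AM–12:50 PM = 6 h 59 min
Sun: 8:46 AM–6:32 PM = 9 h 46 min
Thu reg 8 h 42 min / OT 0 h 0 min; Fri reg 7 h 46 min / OT 0 h 0 min; Sat reg 6 h 59 min / OT 0 h 0 min; Sun reg 9 h 46 min / OT 0 h 0 min.
Totals: regular 33 h 13 min, overtime 0 h 0 min.

Regular 33.22 hours, overtime 0.00 hours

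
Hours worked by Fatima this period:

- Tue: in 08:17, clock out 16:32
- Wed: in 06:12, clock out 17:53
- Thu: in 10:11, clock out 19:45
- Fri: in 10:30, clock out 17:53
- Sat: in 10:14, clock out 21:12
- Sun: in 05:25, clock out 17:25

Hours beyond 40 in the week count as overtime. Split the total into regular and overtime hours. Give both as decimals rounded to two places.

Tue: 08:17–16:32 = 8 h 15 min
Wed: 06:12–17:53 = 11 h 41 min
Thu: 10:11–19:45 = 9 h 34 min
Fri: 10:30–17:53 = 7 h 23 min
Sat: 10:14–21:12 = 10 h 58 min
Sun: 05:25–17:25 = 12 h 0 min
Total worked: 59 h 51 min = 59.85 h.
Threshold 40 h → overtime 19 h 51 min, regular 40 h 0 min.

Regular 40.00 hours, overtime 19.85 hours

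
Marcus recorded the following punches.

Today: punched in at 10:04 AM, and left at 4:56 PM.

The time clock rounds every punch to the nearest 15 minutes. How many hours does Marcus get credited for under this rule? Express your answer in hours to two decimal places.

7.00 hours

Today: in 10:04 AM→10:00 AM, out 4:56 PM→5:00 PM; 7 h 0 min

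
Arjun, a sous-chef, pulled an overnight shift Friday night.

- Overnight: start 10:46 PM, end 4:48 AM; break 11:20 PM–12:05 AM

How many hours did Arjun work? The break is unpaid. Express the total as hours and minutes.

5 h 17 min

Overnight: 10:46 PM → midnight = 1 h 14 min; midnight → 4:48 AM = 4 h 48 min; span 6 h 2 min; less 45 min break → 5 h 17 min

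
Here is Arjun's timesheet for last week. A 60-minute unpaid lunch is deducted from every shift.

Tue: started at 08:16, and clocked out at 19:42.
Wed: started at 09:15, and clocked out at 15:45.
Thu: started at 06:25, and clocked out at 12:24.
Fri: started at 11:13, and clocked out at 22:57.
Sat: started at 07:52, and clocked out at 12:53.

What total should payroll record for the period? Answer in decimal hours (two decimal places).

35.67 hours

Tue: 08:16–19:42 = 11 h 26 min; less 60 min break → 10 h 26 min
Wed: 09:15–15:45 = 6 h 30 min; less 60 min break → 5 h 30 min
Thu: 06:25–12:24 = 5 h 59 min; less 60 min break → 4 h 59 min
Fri: 11:13–22:57 = 11 h 44 min; less 60 min break → 10 h 44 min
Sat: 07:52–12:53 = 5 h 1 min; less 60 min break → 4 h 1 min
Total: 10 h 26 min + 5 h 30 min + 4 h 59 min + 10 h 44 min + 4 h 1 min = 35 h 40 min.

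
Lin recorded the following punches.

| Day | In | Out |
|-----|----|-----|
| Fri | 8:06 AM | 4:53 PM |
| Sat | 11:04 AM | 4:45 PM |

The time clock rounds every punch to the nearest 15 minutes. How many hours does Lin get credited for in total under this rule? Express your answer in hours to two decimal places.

Fri: in 8:06 AM→8:00 AM, out 4:53 PM→5:00 PM; 9 h 0 min
Sat: in 11:04 AM→11:00 AM, out 4:45 PM→4:45 PM; 5 h 45 min
Total credited: 14 h 45 min.

14.75 hours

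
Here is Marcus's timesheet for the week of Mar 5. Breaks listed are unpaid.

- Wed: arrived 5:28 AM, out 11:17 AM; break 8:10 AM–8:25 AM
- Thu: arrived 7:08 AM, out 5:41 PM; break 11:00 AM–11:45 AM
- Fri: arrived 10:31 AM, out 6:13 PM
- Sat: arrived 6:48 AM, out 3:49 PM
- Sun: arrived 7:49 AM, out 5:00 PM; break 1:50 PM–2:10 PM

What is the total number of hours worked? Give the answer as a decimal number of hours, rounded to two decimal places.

Wed: 5:28 AM–11:17 AM = 5 h 49 min; less 15 min break → 5 h 34 min
Thu: 7:08 AM–5:41 PM = 10 h 33 min; less 45 min break → 9 h 48 min
Fri: 10:31 AM–6:13 PM = 7 h 42 min
Sat: 6:48 AM–3:49 PM = 9 h 1 min
Sun: 7:49 AM–5:00 PM = 9 h 11 min; less 20 min break → 8 h 51 min
Total: 5 h 34 min + 9 h 48 min + 7 h 42 min + 9 h 1 min + 8 h 51 min = 40 h 56 min.

40.93 hours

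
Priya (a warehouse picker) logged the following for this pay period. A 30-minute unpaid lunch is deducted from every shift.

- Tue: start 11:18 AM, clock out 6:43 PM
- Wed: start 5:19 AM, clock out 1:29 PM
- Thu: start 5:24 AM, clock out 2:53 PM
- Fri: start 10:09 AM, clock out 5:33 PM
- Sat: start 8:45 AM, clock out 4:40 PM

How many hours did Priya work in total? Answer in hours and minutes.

Tue: 11:18 AM–6:43 PM = 7 h 25 min; less 30 min break → 6 h 55 min
Wed: 5:19 AM–1:29 PM = 8 h 10 min; less 30 min break → 7 h 40 min
Thu: 5:24 AM–2:53 PM = 9 h 29 min; less 30 min break → 8 h 59 min
Fri: 10:09 AM–5:33 PM = 7 h 24 min; less 30 min break → 6 h 54 min
Sat: 8:45 AM–4:40 PM = 7 h 55 min; less 30 min break → 7 h 25 min
Total: 6 h 55 min + 7 h 40 min + 8 h 59 min + 6 h 54 min + 7 h 25 min = 37 h 53 min.

37 h 53 min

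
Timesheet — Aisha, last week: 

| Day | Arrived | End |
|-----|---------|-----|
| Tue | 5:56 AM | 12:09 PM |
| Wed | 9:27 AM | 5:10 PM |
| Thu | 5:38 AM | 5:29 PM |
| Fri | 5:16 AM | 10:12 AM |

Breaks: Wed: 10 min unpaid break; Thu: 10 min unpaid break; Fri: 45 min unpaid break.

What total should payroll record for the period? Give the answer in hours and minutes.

29 h 38 min

Tue: 5:56 AM–12:09 PM = 6 h 13 min
Wed: 9:27 AM–5:10 PM = 7 h 43 min; less 10 min break → 7 h 33 min
Thu: 5:38 AM–5:29 PM = 11 h 51 min; less 10 min break → 11 h 41 min
Fri: 5:16 AM–10:12 AM = 4 h 56 min; less 45 min break → 4 h 11 min
Total: 6 h 13 min + 7 h 33 min + 11 h 41 min + 4 h 11 min = 29 h 38 min.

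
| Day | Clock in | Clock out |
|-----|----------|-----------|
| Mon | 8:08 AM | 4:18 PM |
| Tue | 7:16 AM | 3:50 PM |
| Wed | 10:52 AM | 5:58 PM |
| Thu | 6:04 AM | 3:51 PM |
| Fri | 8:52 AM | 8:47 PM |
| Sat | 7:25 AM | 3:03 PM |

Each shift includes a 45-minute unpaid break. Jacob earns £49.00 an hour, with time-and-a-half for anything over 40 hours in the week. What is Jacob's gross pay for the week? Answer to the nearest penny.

Mon: 8:08 AM–4:18 PM = 8 h 10 min; less 45 min break → 7 h 25 min
Tue: 7:16 AM–3:50 PM = 8 h 34 min; less 45 min break → 7 h 49 min
Wed: 10:52 AM–5:58 PM = 7 h 6 min; less 45 min break → 6 h 21 min
Thu: 6:04 AM–3:51 PM = 9 h 47 min; less 45 min break → 9 h 2 min
Fri: 8:52 AM–8:47 PM = 11 h 55 min; less 45 min break → 11 h 10 min
Sat: 7:25 AM–3:03 PM = 7 h 38 min; less 45 min break → 6 h 53 min
Total worked: 48 h 40 min = 2920 min.
Regular 40 h 0 min = 2400 min at £49.00/h; overtime 8 h 40 min = 520 min at £73.50/h.
Pay = (2400 × £49.00 + 520 × £73.50) ÷ 60 = £2597.00.

£2597.00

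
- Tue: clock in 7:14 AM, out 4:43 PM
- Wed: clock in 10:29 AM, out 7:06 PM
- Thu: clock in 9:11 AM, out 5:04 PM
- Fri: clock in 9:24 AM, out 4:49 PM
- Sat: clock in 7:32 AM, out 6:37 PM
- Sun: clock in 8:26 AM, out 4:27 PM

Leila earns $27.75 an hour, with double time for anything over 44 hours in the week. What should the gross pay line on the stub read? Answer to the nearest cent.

Tue: 7:14 AM–4:43 PM = 9 h 29 min
Wed: 10:29 AM–7:06 PM = 8 h 37 min
Thu: 9:11 AM–5:04 PM = 7 h 53 min
Fri: 9:24 AM–4:49 PM = 7 h 25 min
Sat: 7:32 AM–6:37 PM = 11 h 5 min
Sun: 8:26 AM–4:27 PM = 8 h 1 min
Total worked: 52 h 30 min = 3150 min.
Regular 44 h 0 min = 2640 min at $27.75/h; overtime 8 h 30 min = 510 min at $55.50/h.
Pay = (2640 × $27.75 + 510 × $55.50) ÷ 60 = $1692.75.

$1692.75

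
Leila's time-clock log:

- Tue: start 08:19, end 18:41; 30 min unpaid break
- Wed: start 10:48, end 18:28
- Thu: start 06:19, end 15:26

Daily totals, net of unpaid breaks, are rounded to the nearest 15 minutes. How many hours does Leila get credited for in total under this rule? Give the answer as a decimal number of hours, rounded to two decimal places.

Tue: 08:19–18:41 = 10 h 22 min − 30 min = 9 h 52 min → rounds to 9 h 45 min
Wed: 10:48–18:28 = 7 h 40 min → rounds to 7 h 45 min
Thu: 06:19–15:26 = 9 h 7 min → rounds to 9 h 0 min
Total credited: 26 h 30 min.

26.50 hours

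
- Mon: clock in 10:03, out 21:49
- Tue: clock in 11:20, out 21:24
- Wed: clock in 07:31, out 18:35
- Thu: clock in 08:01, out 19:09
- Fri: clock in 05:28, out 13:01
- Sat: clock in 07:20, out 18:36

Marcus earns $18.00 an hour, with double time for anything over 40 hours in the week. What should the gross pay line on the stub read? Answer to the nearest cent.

$1542.60

Mon: 10:03–21:49 = 11 h 46 min
Tue: 11:20–21:24 = 10 h 4 min
Wed: 07:31–18:35 = 11 h 4 min
Thu: 08:01–19:09 = 11 h 8 min
Fri: 05:28–13:01 = 7 h 33 min
Sat: 07:20–18:36 = 11 h 16 min
Total worked: 62 h 51 min = 3771 min.
Regular 40 h 0 min = 2400 min at $18.00/h; overtime 22 h 51 min = 1371 min at $36.00/h.
Pay = (2400 × $18.00 + 1371 × $36.00) ÷ 60 = $1542.60.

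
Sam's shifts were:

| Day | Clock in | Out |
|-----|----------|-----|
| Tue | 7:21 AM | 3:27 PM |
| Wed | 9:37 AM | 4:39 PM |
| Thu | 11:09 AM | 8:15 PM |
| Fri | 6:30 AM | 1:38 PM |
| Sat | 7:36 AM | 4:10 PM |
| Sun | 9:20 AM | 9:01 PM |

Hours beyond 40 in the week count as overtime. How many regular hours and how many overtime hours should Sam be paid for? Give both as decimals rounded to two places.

Tue: 7:21 AM–3:27 PM = 8 h 6 min
Wed: 9:37 AM–4:39 PM = 7 h 2 min
Thu: 11:09 AM–8:15 PM = 9 h 6 min
Fri: 6:30 AM–1:38 PM = 7 h 8 min
Sat: 7:36 AM–4:10 PM = 8 h 34 min
Sun: 9:20 AM–9:01 PM = 11 h 41 min
Total worked: 51 h 37 min = 51.62 h.
Threshold 40 h → overtime 11 h 37 min, regular 40 h 0 min.

Regular 40.00 hours, overtime 11.62 hours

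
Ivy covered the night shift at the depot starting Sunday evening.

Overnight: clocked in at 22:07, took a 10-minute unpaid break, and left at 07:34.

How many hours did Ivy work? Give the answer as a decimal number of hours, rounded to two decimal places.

Overnight: 22:07 → midnight = 1 h 53 min; midnight → 07:34 = 7 h 34 min; span 9 h 27 min; less 10 min break → 9 h 17 min

9.28 hours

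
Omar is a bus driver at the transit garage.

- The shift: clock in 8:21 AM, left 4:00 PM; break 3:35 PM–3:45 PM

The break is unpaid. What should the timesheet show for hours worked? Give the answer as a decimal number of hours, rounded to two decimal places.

7.48 hours

The shift: 8:21 AM–4:00 PM = 7 h 39 min; less 10 min break → 7 h 29 min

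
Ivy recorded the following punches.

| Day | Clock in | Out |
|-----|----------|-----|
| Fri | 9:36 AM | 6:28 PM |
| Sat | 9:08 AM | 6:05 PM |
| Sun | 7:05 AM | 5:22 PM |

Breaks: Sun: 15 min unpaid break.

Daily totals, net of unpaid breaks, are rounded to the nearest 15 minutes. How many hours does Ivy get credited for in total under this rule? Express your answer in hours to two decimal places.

27.75 hours

Fri: 9:36 AM–6:28 PM = 8 h 52 min → rounds to 8 h 45 min
Sat: 9:08 AM–6:05 PM = 8 h 57 min → rounds to 9 h 0 min
Sun: 7:05 AM–5:22 PM = 10 h 17 min − 15 min = 10 h 2 min → rounds to 10 h 0 min
Total credited: 27 h 45 min.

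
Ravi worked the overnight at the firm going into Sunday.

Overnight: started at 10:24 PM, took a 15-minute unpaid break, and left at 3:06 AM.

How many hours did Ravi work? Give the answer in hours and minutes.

Overnight: 10:24 PM → midnight = 1 h 36 min; midnight → 3:06 AM = 3 h 6 min; span 4 h 42 min; less 15 min break → 4 h 27 min

4 h 27 min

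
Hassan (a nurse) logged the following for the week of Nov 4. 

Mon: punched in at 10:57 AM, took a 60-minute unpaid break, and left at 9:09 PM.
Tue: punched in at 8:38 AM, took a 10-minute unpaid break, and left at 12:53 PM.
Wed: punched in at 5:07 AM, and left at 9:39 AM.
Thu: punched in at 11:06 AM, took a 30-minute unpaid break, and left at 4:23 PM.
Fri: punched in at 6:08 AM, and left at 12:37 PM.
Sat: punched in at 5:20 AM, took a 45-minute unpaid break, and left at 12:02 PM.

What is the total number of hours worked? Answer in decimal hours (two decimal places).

Mon: 10:57 AM–9:09 PM = 10 h 12 min; less 60 min break → 9 h 12 min
Tue: 8:38 AM–12:53 PM = 4 h 15 min; less 10 min break → 4 h 5 min
Wed: 5:07 AM–9:39 AM = 4 h 32 min
Thu: 11:06 AM–4:23 PM = 5 h 17 min; less 30 min break → 4 h 47 min
Fri: 6:08 AM–12:37 PM = 6 h 29 min
Sat: 5:20 AM–12:02 PM = 6 h 42 min; less 45 min break → 5 h 57 min
Total: 9 h 12 min + 4 h 5 min + 4 h 32 min + 4 h 47 min + 6 h 29 min + 5 h 57 min = 35 h 2 min.

35.03 hours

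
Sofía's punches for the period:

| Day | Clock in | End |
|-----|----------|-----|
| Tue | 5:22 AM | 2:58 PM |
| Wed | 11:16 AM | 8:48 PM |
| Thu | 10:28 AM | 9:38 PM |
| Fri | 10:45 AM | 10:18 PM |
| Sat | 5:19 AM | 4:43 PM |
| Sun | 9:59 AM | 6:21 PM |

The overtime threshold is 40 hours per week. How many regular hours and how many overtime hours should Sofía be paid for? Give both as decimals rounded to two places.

Tue: 5:22 AM–2:58 PM = 9 h 36 min
Wed: 11:16 AM–8:48 PM = 9 h 32 min
Thu: 10:28 AM–9:38 PM = 11 h 10 min
Fri: 10:45 AM–10:18 PM = 11 h 33 min
Sat: 5:19 AM–4:43 PM = 11 h 24 min
Sun: 9:59 AM–6:21 PM = 8 h 22 min
Total worked: 61 h 37 min = 61.62 h.
Threshold 40 h → overtime 21 h 37 min, regular 40 h 0 min.

Regular 40.00 hours, overtime 21.62 hours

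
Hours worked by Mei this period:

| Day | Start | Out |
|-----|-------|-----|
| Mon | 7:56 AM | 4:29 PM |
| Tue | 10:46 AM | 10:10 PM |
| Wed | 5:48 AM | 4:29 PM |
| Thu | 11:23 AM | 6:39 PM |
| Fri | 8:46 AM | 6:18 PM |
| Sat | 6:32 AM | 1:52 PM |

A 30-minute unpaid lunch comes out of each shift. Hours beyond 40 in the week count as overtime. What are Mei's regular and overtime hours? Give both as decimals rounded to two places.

Regular 40.00 hours, overtime 11.77 hours

Mon: 7:56 AM–4:29 PM = 8 h 33 min; less 30 min break → 8 h 3 min
Tue: 10:46 AM–10:10 PM = 11 h 24 min; less 30 min break → 10 h 54 min
Wed: 5:48 AM–4:29 PM = 10 h 41 min; less 30 min break → 10 h 11 min
Thu: 11:23 AM–6:39 PM = 7 h 16 min; less 30 min break → 6 h 46 min
Fri: 8:46 AM–6:18 PM = 9 h 32 min; less 30 min break → 9 h 2 min
Sat: 6:32 AM–1:52 PM = 7 h 20 min; less 30 min break → 6 h 50 min
Total worked: 51 h 46 min = 51.77 h.
Threshold 40 h → overtime 11 h 46 min, regular 40 h 0 min.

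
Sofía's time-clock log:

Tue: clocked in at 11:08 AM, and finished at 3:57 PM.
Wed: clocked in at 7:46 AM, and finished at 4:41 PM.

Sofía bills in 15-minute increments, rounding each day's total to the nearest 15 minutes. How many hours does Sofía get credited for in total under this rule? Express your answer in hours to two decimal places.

13.75 hours

Tue: 11:08 AM–3:57 PM = 4 h 49 min → rounds to 4 h 45 min
Wed: 7:46 AM–4:41 PM = 8 h 55 min → rounds to 9 h 0 min
Total credited: 13 h 45 min.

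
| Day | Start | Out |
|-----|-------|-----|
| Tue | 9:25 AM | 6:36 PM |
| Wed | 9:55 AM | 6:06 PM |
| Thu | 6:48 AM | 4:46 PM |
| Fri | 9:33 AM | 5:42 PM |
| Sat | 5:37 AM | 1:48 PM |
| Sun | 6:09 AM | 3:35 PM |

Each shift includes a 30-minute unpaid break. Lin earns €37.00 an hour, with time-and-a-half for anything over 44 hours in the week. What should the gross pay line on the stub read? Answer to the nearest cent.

€1966.55

Tue: 9:25 AM–6:36 PM = 9 h 11 min; less 30 min break → 8 h 41 min
Wed: 9:55 AM–6:06 PM = 8 h 11 min; less 30 min break → 7 h 41 min
Thu: 6:48 AM–4:46 PM = 9 h 58 min; less 30 min break → 9 h 28 min
Fri: 9:33 AM–5:42 PM = 8 h 9 min; less 30 min break → 7 h 39 min
Sat: 5:37 AM–1:48 PM = 8 h 11 min; less 30 min break → 7 h 41 min
Sun: 6:09 AM–3:35 PM = 9 h 26 min; less 30 min break → 8 h 56 min
Total worked: 50 h 6 min = 3006 min.
Regular 44 h 0 min = 2640 min at €37.00/h; overtime 6 h 6 min = 366 min at €55.50/h.
Pay = (2640 × €37.00 + 366 × €55.50) ÷ 60 = €1966.55.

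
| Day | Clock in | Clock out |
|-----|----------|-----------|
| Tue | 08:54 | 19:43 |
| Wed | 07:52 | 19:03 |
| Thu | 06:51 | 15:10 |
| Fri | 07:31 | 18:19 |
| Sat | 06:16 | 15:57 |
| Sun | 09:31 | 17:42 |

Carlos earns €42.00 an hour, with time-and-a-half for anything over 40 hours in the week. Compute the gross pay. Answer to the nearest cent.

Tue: 08:54–19:43 = 10 h 49 min
Wed: 07:52–19:03 = 11 h 11 min
Thu: 06:51–15:10 = 8 h 19 min
Fri: 07:31–18:19 = 10 h 48 min
Sat: 06:16–15:57 = 9 h 41 min
Sun: 09:31–17:42 = 8 h 11 min
Total worked: 58 h 59 min = 3539 min.
Regular 40 h 0 min = 2400 min at €42.00/h; overtime 18 h 59 min = 1139 min at €63.00/h.
Pay = (2400 × €42.00 + 1139 × €63.00) ÷ 60 = €2875.95.

€2875.95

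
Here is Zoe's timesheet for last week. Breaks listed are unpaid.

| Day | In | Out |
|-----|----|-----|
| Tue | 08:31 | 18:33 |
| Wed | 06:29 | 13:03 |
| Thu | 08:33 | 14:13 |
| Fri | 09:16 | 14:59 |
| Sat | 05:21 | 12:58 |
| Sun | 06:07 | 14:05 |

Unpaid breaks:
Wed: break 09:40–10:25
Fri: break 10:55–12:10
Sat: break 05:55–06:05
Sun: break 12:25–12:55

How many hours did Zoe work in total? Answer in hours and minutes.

40 h 54 min

Tue: 08:31–18:33 = 10 h 2 min
Wed: 06:29–13:03 = 6 h 34 min; less 45 min break → 5 h 49 min
Thu: 08:33–14:13 = 5 h 40 min
Fri: 09:16–14:59 = 5 h 43 min; less 75 min break → 4 h 28 min
Sat: 05:21–12:58 = 7 h 37 min; less 10 min break → 7 h 27 min
Sun: 06:07–14:05 = 7 h 58 min; less 30 min break → 7 h 28 min
Total: 10 h 2 min + 5 h 49 min + 5 h 40 min + 4 h 28 min + 7 h 27 min + 7 h 28 min = 40 h 54 min.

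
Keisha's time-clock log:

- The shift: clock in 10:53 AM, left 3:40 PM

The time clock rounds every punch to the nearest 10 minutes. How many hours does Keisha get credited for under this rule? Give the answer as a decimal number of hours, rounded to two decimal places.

The shift: in 10:53 AM→10:50 AM, out 3:40 PM→3:40 PM; 4 h 50 min

4.83 hours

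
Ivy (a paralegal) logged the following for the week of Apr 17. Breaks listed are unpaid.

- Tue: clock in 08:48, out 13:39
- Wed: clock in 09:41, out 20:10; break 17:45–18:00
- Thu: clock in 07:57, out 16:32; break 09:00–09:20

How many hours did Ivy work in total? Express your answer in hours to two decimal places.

23.33 hours

Tue: 08:48–13:39 = 4 h 51 min
Wed: 09:41–20:10 = 10 h 29 min; less 15 min break → 10 h 14 min
Thu: 07:57–16:32 = 8 h 35 min; less 20 min break → 8 h 15 min
Total: 4 h 51 min + 10 h 14 min + 8 h 15 min = 23 h 20 min.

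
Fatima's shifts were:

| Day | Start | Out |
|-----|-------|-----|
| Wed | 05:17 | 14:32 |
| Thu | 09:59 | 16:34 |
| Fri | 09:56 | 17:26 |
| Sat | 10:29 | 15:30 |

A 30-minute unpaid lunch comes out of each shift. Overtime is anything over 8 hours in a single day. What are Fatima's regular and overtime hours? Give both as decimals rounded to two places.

Wed: 05:17–14:32 = 9 h 15 min; less 30 min break → 8 h 45 min
Thu: 09:59–16:34 = 6 h 35 min; less 30 min break → 6 h 5 min
Fri: 09:56–17:26 = 7 h 30 min; less 30 min break → 7 h 0 min
Sat: 10:29–15:30 = 5 h 1 min; less 30 min break → 4 h 31 min
Wed reg 8 h 0 min / OT 0 h 45 min; Thu reg 6 h 5 min / OT 0 h 0 min; Fri reg 7 h 0 min / OT 0 h 0 min; Sat reg 4 h 31 min / OT 0 h 0 min.
Totals: regular 25 h 36 min, overtime 0 h 45 min.

Regular 25.60 hours, overtime 0.75 hours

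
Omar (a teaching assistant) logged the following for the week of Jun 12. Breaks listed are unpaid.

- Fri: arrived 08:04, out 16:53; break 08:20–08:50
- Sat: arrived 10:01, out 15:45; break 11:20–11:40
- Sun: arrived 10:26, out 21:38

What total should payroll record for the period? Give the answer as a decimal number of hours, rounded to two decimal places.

24.92 hours

Fri: 08:04–16:53 = 8 h 49 min; less 30 min break → 8 h 19 min
Sat: 10:01–15:45 = 5 h 44 min; less 20 min break → 5 h 24 min
Sun: 10:26–21:38 = 11 h 12 min
Total: 8 h 19 min + 5 h 24 min + 11 h 12 min = 24 h 55 min.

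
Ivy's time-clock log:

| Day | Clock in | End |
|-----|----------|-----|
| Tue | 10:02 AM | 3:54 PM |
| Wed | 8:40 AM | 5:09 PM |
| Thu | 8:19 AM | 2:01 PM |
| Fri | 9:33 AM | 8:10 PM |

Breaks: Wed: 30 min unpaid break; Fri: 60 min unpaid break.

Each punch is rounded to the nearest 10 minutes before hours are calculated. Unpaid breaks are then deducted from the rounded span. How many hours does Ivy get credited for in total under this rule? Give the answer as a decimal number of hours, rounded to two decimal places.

29.17 hours

Tue: in 10:02 AM→10:00 AM, out 3:54 PM→3:50 PM; 5 h 50 min
Wed: in 8:40 AM→8:40 AM, out 5:09 PM→5:10 PM; 8 h 30 min − 30 min = 8 h 0 min
Thu: in 8:19 AM→8:20 AM, out 2:01 PM→2:00 PM; 5 h 40 min
Fri: in 9:33 AM→9:30 AM, out 8:10 PM→8:10 PM; 10 h 40 min − 60 min = 9 h 40 min
Total credited: 29 h 10 min.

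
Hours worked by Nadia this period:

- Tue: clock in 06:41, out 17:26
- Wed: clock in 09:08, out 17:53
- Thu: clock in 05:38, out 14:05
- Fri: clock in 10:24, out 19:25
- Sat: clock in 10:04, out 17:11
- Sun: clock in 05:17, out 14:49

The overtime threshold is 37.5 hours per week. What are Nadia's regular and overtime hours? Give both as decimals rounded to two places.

Tue: 06:41–17:26 = 10 h 45 min
Wed: 09:08–17:53 = 8 h 45 min
Thu: 05:38–14:05 = 8 h 27 min
Fri: 10:24–19:25 = 9 h 1 min
Sat: 10:04–17:11 = 7 h 7 min
Sun: 05:17–14:49 = 9 h 32 min
Total worked: 53 h 37 min = 53.62 h.
Threshold 37.5 h → overtime 16 h 7 min, regular 37 h 30 min.

Regular 37.50 hours, overtime 16.12 hours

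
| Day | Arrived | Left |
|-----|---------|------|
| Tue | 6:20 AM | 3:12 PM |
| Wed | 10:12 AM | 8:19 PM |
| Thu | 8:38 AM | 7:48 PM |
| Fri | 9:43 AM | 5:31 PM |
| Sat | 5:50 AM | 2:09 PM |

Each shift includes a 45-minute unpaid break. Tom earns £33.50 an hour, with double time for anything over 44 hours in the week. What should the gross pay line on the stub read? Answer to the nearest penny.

£1424.31

Tue: 6:20 AM–3:12 PM = 8 h 52 min; less 45 min break → 8 h 7 min
Wed: 10:12 AM–8:19 PM = 10 h 7 min; less 45 min break → 9 h 22 min
Thu: 8:38 AM–7:48 PM = 11 h 10 min; less 45 min break → 10 h 25 min
Fri: 9:43 AM–5:31 PM = 7 h 48 min; less 45 min break → 7 h 3 min
Sat: 5:50 AM–2:09 PM = 8 h 19 min; less 45 min break → 7 h 34 min
Total worked: 42 h 31 min = 2551 min.
Regular 42 h 31 min = 2551 min at £33.50/h; overtime 0 h 0 min = 0 min at £67.00/h.
Pay = (2551 × £33.50 + 0 × £67.00) ÷ 60 = £1424.31.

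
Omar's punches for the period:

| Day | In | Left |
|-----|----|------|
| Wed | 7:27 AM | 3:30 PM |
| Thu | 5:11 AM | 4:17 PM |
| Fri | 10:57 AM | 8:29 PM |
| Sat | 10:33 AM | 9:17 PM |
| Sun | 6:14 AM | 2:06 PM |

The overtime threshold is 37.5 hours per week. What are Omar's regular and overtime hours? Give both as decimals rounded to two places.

Regular 37.50 hours, overtime 9.78 hours

Wed: 7:27 AM–3:30 PM = 8 h 3 min
Thu: 5:11 AM–4:17 PM = 11 h 6 min
Fri: 10:57 AM–8:29 PM = 9 h 32 min
Sat: 10:33 AM–9:17 PM = 10 h 44 min
Sun: 6:14 AM–2:06 PM = 7 h 52 min
Total worked: 47 h 17 min = 47.28 h.
Threshold 37.5 h → overtime 9 h 47 min, regular 37 h 30 min.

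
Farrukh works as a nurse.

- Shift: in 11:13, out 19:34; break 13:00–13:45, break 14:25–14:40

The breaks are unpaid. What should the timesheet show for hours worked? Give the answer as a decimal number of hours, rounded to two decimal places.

Shift: 11:13–19:34 = 8 h 21 min; less 60 min break → 7 h 21 min

7.35 hours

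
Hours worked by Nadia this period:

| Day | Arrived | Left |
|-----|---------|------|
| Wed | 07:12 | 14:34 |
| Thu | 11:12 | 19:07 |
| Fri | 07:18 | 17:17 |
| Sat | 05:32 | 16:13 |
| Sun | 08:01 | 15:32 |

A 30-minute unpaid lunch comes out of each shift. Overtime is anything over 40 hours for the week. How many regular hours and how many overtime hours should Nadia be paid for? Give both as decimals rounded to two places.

Wed: 07:12–14:34 = 7 h 22 min; less 30 min break → 6 h 52 min
Thu: 11:12–19:07 = 7 h 55 min; less 30 min break → 7 h 25 min
Fri: 07:18–17:17 = 9 h 59 min; less 30 min break → 9 h 29 min
Sat: 05:32–16:13 = 10 h 41 min; less 30 min break → 10 h 11 min
Sun: 08:01–15:32 = 7 h 31 min; less 30 min break → 7 h 1 min
Total worked: 40 h 58 min = 40.97 h.
Threshold 40 h → overtime 0 h 58 min, regular 40 h 0 min.

Regular 40.00 hours, overtime 0.97 hours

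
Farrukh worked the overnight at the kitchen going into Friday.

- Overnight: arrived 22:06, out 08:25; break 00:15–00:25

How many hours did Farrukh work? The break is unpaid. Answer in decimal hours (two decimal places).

10.15 hours

Overnight: 22:06 → midnight = 1 h 54 min; midnight → 08:25 = 8 h 25 min; span 10 h 19 min; less 10 min break → 10 h 9 min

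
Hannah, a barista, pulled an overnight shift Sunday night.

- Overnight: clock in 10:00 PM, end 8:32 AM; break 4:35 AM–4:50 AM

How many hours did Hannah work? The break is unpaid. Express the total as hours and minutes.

10 h 17 min

Overnight: 10:00 PM → midnight = 2 h 0 min; midnight → 8:32 AM = 8 h 32 min; span 10 h 32 min; less 15 min break → 10 h 17 min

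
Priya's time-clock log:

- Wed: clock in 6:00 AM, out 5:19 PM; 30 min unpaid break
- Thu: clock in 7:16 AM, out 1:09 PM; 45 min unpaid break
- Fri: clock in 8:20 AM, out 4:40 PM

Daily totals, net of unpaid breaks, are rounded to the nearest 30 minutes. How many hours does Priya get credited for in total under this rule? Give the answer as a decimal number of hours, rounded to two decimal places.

Wed: 6:00 AM–5:19 PM = 11 h 19 min − 30 min = 10 h 49 min → rounds to 11 h 0 min
Thu: 7:16 AM–1:09 PM = 5 h 53 min − 45 min = 5 h 8 min → rounds to 5 h 0 min
Fri: 8:20 AM–4:40 PM = 8 h 20 min → rounds to 8 h 30 min
Total credited: 24 h 30 min.

24.50 hours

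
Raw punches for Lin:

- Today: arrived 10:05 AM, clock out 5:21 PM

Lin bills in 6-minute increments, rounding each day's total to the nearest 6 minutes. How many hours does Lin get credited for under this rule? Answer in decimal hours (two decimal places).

Today: 10:05 AM–5:21 PM = 7 h 16 min → rounds to 7 h 18 min

7.30 hours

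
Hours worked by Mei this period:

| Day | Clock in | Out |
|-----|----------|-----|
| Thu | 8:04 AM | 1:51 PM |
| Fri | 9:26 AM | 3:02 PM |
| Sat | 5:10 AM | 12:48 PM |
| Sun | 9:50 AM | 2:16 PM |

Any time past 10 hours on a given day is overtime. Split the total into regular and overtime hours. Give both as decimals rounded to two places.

Regular 23.45 hours, overtime 0.00 hours

Thu: 8:04 AM–1:51 PM = 5 h 47 min
Fri: 9:26 AM–3:02 PM = 5 h 36 min
Sat: 5:10 AM–12:48 PM = 7 h 38 min
Sun: 9:50 AM–2:16 PM = 4 h 26 min
Thu reg 5 h 47 min / OT 0 h 0 min; Fri reg 5 h 36 min / OT 0 h 0 min; Sat reg 7 h 38 min / OT 0 h 0 min; Sun reg 4 h 26 min / OT 0 h 0 min.
Totals: regular 23 h 27 min, overtime 0 h 0 min.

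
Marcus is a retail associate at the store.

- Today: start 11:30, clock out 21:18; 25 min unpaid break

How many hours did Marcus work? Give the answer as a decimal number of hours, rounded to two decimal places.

9.38 hours

Today: 11:30–21:18 = 9 h 48 min; less 25 min break → 9 h 23 min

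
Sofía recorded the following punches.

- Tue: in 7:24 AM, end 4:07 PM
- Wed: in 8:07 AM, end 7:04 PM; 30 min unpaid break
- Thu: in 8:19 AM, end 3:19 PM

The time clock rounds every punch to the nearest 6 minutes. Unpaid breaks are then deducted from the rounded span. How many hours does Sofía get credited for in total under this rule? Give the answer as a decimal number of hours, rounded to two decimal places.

Tue: in 7:24 AM→7:24 AM, out 4:07 PM→4:06 PM; 8 h 42 min
Wed: in 8:07 AM→8:06 AM, out 7:04 PM→7:06 PM; 11 h 0 min − 30 min = 10 h 30 min
Thu: in 8:19 AM→8:18 AM, out 3:19 PM→3:18 PM; 7 h 0 min
Total credited: 26 h 12 min.

26.20 hours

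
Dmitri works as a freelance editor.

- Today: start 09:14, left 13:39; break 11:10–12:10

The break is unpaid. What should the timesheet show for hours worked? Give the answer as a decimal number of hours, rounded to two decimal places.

3.42 hours

Today: 09:14–13:39 = 4 h 25 min; less 60 min break → 3 h 25 min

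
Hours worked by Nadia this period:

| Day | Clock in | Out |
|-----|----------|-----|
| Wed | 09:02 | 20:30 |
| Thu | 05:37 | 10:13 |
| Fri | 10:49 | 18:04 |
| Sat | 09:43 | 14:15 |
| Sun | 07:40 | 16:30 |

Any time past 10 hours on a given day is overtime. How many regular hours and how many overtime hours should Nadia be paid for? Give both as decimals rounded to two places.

Regular 35.22 hours, overtime 1.47 hours

Wed: 09:02–20:30 = 11 h 28 min
Thu: 05:37–10:13 = 4 h 36 min
Fri: 10:49–18:04 = 7 h 15 min
Sat: 09:43–14:15 = 4 h 32 min
Sun: 07:40–16:30 = 8 h 50 min
Wed reg 10 h 0 min / OT 1 h 28 min; Thu reg 4 h 36 min / OT 0 h 0 min; Fri reg 7 h 15 min / OT 0 h 0 min; Sat reg 4 h 32 min / OT 0 h 0 min; Sun reg 8 h 50 min / OT 0 h 0 min.
Totals: regular 35 h 13 min, overtime 1 h 28 min.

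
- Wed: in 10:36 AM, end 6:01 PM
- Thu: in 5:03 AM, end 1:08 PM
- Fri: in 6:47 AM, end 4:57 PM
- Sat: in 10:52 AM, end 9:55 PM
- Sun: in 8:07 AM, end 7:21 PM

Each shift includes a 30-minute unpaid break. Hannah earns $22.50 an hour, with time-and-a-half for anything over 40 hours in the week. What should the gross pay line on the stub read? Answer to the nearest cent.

Wed: 10:36 AM–6:01 PM = 7 h 25 min; less 30 min break → 6 h 55 min
Thu: 5:03 AM–1:08 PM = 8 h 5 min; less 30 min break → 7 h 35 min
Fri: 6:47 AM–4:57 PM = 10 h 10 min; less 30 min break → 9 h 40 min
Sat: 10:52 AM–9:55 PM = 11 h 3 min; less 30 min break → 10 h 33 min
Sun: 8:07 AM–7:21 PM = 11 h 14 min; less 30 min break → 10 h 44 min
Total worked: 45 h 27 min = 2727 min.
Regular 40 h 0 min = 2400 min at $22.50/h; overtime 5 h 27 min = 327 min at $33.75/h.
Pay = (2400 × $22.50 + 327 × $33.75) ÷ 60 = $1083.94.

$1083.94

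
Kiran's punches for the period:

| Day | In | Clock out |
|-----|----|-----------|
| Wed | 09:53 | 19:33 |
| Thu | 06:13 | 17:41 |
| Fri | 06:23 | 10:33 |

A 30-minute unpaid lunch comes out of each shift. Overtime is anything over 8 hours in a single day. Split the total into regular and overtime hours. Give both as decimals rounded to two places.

Regular 19.67 hours, overtime 4.13 hours

Wed: 09:53–19:33 = 9 h 40 min; less 30 min break → 9 h 10 min
Thu: 06:13–17:41 = 11 h 28 min; less 30 min break → 10 h 58 min
Fri: 06:23–10:33 = 4 h 10 min; less 30 min break → 3 h 40 min
Wed reg 8 h 0 min / OT 1 h 10 min; Thu reg 8 h 0 min / OT 2 h 58 min; Fri reg 3 h 40 min / OT 0 h 0 min.
Totals: regular 19 h 40 min, overtime 4 h 8 min.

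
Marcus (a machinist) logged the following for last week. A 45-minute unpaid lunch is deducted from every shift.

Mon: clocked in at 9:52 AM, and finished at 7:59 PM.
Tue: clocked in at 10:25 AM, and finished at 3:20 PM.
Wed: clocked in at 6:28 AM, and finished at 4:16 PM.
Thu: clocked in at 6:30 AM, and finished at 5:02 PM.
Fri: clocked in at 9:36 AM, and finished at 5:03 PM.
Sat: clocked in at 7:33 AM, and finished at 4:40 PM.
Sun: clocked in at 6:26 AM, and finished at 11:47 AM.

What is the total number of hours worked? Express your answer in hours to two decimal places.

52.03 hours

Mon: 9:52 AM–7:59 PM = 10 h 7 min; less 45 min break → 9 h 22 min
Tue: 10:25 AM–3:20 PM = 4 h 55 min; less 45 min break → 4 h 10 min
Wed: 6:28 AM–4:16 PM = 9 h 48 min; less 45 min break → 9 h 3 min
Thu: 6:30 AM–5:02 PM = 10 h 32 min; less 45 min break → 9 h 47 min
Fri: 9:36 AM–5:03 PM = 7 h 27 min; less 45 min break → 6 h 42 min
Sat: 7:33 AM–4:40 PM = 9 h 7 min; less 45 min break → 8 h 22 min
Sun: 6:26 AM–11:47 AM = 5 h 21 min; less 45 min break → 4 h 36 min
Total: 9 h 22 min + 4 h 10 min + 9 h 3 min + 9 h 47 min + 6 h 42 min + 8 h 22 min + 4 h 36 min = 52 h 2 min.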